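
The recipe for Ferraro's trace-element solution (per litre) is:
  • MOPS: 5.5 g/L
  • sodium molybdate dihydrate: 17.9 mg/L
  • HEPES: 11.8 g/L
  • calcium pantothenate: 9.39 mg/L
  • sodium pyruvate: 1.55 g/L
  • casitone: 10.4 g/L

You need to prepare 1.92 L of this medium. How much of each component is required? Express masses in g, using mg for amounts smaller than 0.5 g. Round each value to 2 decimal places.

Working volume: 1.92 L.
MOPS: 5.5 g/L × 1.92 L = 10.56 g
sodium molybdate dihydrate: 17.9 mg/L × 1.92 L = 34.37 mg
HEPES: 11.8 g/L × 1.92 L = 22.66 g
calcium pantothenate: 9.39 mg/L × 1.92 L = 18.03 mg
sodium pyruvate: 1.55 g/L × 1.92 L = 2.98 g
casitone: 10.4 g/L × 1.92 L = 19.97 g

MOPS 10.56 g; sodium molybdate dihydrate 34.37 mg; HEPES 22.66 g; calcium pantothenate 18.03 mg; sodium pyruvate 2.98 g; casitone 19.97 g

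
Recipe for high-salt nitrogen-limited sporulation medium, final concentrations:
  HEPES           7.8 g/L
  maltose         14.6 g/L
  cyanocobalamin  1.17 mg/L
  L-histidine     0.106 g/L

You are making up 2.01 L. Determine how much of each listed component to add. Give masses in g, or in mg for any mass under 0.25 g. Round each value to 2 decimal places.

Working volume: 2.01 L.
HEPES: 7.8 g/L × 2.01 L = 15.68 g
maltose: 14.6 g/L × 2.01 L = 29.35 g
cyanocobalamin: 1.17 mg/L × 2.01 L = 2.35 mg
L-histidine: 0.106 g/L × 2.01 L = 0.21306 g = 213.06 mg

HEPES 15.68 g; maltose 29.35 g; cyanocobalamin 2.35 mg; L-histidine 213.06 mg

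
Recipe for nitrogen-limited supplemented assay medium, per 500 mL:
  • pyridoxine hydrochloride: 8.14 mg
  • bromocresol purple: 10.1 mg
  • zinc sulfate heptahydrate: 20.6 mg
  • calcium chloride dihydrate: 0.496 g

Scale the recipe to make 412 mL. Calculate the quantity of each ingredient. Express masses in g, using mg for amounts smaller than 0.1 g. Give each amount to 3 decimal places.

Ratio of target to recipe volume: 412 / 500 = 0.824.
pyridoxine hydrochloride: 8.14 mg × (412 mL / 500 mL) = 6.707 mg
bromocresol purple: 10.1 mg × (412 mL / 500 mL) = 8.322 mg
zinc sulfate heptahydrate: 20.6 mg × (412 mL / 500 mL) = 16.974 mg
calcium chloride dihydrate: 0.496 g × (412 mL / 500 mL) = 0.409 g

pyridoxine hydrochloride 6.707 mg; bromocresol purple 8.322 mg; zinc sulfate heptahydrate 16.974 mg; calcium chloride dihydrate 0.409 g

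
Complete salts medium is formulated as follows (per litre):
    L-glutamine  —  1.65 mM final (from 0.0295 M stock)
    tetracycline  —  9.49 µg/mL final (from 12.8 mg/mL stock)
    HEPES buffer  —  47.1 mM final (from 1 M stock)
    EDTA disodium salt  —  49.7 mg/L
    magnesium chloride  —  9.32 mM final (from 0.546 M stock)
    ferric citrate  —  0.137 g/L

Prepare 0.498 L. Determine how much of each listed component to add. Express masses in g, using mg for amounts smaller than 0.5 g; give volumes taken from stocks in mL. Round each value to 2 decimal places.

L-glutamine 27.85 mL; tetracycline 0.37 mL; HEPES buffer 23.46 mL; EDTA disodium salt 24.75 mg; magnesium chloride 8.50 mL; ferric citrate 68.23 mg

Working volume: 0.498 L.
L-glutamine: C1V1 = C2V2 → 1.65 mM × 498 mL ÷ 29.5 mM = 27.85 mL
tetracycline: C1V1 = C2V2 → 9.49 µg/mL × 498 mL ÷ 12800 µg/mL = 0.37 mL
HEPES buffer: dilute stock: 47.1 mM × 498 mL ÷ 1000 mM = 23.46 mL
EDTA disodium salt: 49.7 mg/L × 0.498 L = 24.75 mg
magnesium chloride: C1V1 = C2V2 → 9.32 mM × 498 mL ÷ 546 mM = 8.50 mL
ferric citrate: 0.137 g/L × 0.498 L = 0.068226 g = 68.23 mg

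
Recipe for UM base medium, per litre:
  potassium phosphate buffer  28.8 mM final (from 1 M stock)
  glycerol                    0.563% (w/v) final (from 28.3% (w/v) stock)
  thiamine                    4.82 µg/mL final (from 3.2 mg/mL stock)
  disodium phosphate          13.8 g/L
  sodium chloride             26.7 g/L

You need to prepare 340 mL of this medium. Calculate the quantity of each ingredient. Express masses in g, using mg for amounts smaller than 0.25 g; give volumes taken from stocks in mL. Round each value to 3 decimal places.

Scale factor relative to 1 L: 0.34.
potassium phosphate buffer: C1V1 = C2V2 → 28.8 mM × 340 mL ÷ 1000 mM = 9.792 mL
glycerol: V = C2·V2/C1 = 0.563% ÷ 28.3% × 340 mL = 6.764 mL
thiamine: C1V1 = C2V2 → 4.82 µg/mL × 340 mL ÷ 3200 µg/mL = 0.512 mL
disodium phosphate: 13.8 g/L × 0.34 L = 4.692 g
sodium chloride: 26.7 g/L × 0.34 L = 9.078 g

potassium phosphate buffer 9.792 mL; glycerol 6.764 mL; thiamine 0.512 mL; disodium phosphate 4.692 g; sodium chloride 9.078 g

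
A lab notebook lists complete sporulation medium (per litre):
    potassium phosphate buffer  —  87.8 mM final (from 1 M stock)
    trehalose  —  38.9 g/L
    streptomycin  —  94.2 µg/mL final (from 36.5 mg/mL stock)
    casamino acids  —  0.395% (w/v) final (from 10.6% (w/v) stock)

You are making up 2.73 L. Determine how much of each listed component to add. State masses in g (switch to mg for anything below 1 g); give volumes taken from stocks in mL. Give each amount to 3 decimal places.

potassium phosphate buffer 239.694 mL; trehalose 106.197 g; streptomycin 7.046 mL; casamino acids 101.731 mL

Scale factor relative to 1 L: 2.73.
potassium phosphate buffer: C1V1 = C2V2 → 87.8 mM × 2730 mL ÷ 1000 mM = 239.694 mL
trehalose: 38.9 g/L × 2.73 L = 106.197 g
streptomycin: C1V1 = C2V2 → 94.2 µg/mL × 2730 mL ÷ 36500 µg/mL = 7.046 mL
casamino acids: C1V1 = C2V2 → 0.395% ÷ 10.6% × 2730 mL = 101.731 mL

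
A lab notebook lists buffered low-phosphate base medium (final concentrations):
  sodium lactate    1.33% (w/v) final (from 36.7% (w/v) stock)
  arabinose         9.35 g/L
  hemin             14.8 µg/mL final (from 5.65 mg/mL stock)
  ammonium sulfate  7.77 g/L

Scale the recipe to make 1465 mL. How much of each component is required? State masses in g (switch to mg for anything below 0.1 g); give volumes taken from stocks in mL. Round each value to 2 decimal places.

sodium lactate 53.09 mL; arabinose 13.70 g; hemin 3.84 mL; ammonium sulfate 11.38 g

Target volume = 1465 mL = 1.465 L.
sodium lactate: V = C2·V2/C1 = 1.33% ÷ 36.7% × 1465 mL = 53.09 mL
arabinose: 9.35 g/L × 1.465 L = 13.70 g
hemin: dilute stock: 14.8 µg/mL × 1465 mL ÷ 5650 µg/mL = 3.84 mL
ammonium sulfate: 7.77 g/L × 1.465 L = 11.38 g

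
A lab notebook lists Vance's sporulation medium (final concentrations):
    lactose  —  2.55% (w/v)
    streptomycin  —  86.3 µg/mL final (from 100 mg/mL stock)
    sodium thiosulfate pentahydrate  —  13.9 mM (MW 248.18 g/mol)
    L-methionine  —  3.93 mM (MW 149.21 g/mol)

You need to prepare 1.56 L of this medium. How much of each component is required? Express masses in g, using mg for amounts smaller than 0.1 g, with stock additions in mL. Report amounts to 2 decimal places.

Scale factor relative to 1 L: 1.56.
lactose: 2.55 g per 100 mL × 1560 mL ÷ 100 = 39.78 g
streptomycin: dilute stock: 86.3 µg/mL × 1560 mL ÷ 100000 µg/mL = 1.35 mL
sodium thiosulfate pentahydrate: 13.9 mmol/L × 248.18 g/mol × 1.56 L ÷ 1000 = 5.38 g
L-methionine: 3.93 mmol/L × 149.21 g/mol × 1.56 L ÷ 1000 = 0.91 g

lactose 39.78 g; streptomycin 1.35 mL; sodium thiosulfate pentahydrate 5.38 g; L-methionine 0.91 g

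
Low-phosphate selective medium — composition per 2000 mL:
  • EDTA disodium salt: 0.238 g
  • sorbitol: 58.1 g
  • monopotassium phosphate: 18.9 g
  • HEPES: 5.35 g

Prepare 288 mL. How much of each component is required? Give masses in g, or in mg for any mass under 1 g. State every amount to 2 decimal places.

Scale factor = 288 mL / 2000 mL = 0.144.
EDTA disodium salt: 0.238 g × (288 mL / 2000 mL) = 0.034272 g = 34.27 mg
sorbitol: 58.1 g × (288 mL / 2000 mL) = 8.37 g
monopotassium phosphate: 18.9 g × (288 mL / 2000 mL) = 2.72 g
HEPES: 5.35 g × (288 mL / 2000 mL) = 0.7704 g = 770.40 mg

EDTA disodium salt 34.27 mg; sorbitol 8.37 g; monopotassium phosphate 2.72 g; HEPES 770.40 mg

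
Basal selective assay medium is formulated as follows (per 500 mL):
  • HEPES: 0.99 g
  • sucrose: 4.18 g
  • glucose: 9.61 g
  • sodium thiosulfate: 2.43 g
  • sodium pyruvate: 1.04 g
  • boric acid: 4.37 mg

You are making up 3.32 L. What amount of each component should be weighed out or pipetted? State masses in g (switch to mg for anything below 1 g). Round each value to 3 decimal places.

Ratio of target to recipe volume: 3320 / 500 = 6.64.
HEPES: 0.99 g × (3320 mL / 500 mL) = 6.574 g
sucrose: 4.18 g × (3320 mL / 500 mL) = 27.755 g
glucose: 9.61 g × (3320 mL / 500 mL) = 63.810 g
sodium thiosulfate: 2.43 g × (3320 mL / 500 mL) = 16.135 g
sodium pyruvate: 1.04 g × (3320 mL / 500 mL) = 6.906 g
boric acid: 4.37 mg × (3320 mL / 500 mL) = 29.017 mg

HEPES 6.574 g; sucrose 27.755 g; glucose 63.810 g; sodium thiosulfate 16.135 g; sodium pyruvate 6.906 g; boric acid 29.017 mg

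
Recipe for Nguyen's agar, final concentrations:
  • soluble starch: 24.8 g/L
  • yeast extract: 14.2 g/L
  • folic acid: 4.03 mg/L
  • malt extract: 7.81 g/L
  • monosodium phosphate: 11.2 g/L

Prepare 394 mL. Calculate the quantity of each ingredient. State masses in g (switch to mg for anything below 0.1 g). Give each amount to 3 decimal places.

soluble starch 9.771 g; yeast extract 5.595 g; folic acid 1.588 mg; malt extract 3.077 g; monosodium phosphate 4.413 g

Scale factor relative to 1 L: 0.394.
soluble starch: 24.8 g/L × 0.394 L = 9.771 g
yeast extract: 14.2 g/L × 0.394 L = 5.595 g
folic acid: 4.03 mg/L × 0.394 L = 1.588 mg
malt extract: 7.81 g/L × 0.394 L = 3.077 g
monosodium phosphate: 11.2 g/L × 0.394 L = 4.413 g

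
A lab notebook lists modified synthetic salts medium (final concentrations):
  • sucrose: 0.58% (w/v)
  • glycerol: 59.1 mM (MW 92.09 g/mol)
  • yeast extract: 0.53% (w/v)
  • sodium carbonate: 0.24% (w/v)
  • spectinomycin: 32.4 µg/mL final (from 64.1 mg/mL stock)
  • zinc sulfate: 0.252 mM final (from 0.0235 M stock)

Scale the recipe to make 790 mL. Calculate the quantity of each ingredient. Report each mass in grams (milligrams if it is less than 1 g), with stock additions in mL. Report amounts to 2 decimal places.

sucrose 4.58 g; glycerol 4.30 g; yeast extract 4.19 g; sodium carbonate 1.90 g; spectinomycin 0.40 mL; zinc sulfate 8.47 mL

Target volume = 790 mL = 0.79 L.
sucrose: 0.58 g per 100 mL × 790 mL ÷ 100 = 4.58 g
glycerol: 59.1 mmol/L × 92.09 g/mol × 0.79 L ÷ 1000 = 4.30 g
yeast extract: 0.53% w/v = 5.3 g/L → 5.3 × 0.79 L = 4.19 g
sodium carbonate: 0.24% w/v = 2.4 g/L → 2.4 × 0.79 L = 1.90 g
spectinomycin: dilute stock: 32.4 µg/mL × 790 mL ÷ 64100 µg/mL = 0.40 mL
zinc sulfate: C1V1 = C2V2 → 0.252 mM × 790 mL ÷ 23.5 mM = 8.47 mL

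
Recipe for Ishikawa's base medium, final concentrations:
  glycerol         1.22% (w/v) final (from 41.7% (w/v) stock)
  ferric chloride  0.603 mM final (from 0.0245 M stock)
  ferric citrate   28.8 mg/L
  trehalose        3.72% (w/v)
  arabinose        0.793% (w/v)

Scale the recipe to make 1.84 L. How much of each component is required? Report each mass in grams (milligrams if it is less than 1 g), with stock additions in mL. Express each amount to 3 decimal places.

glycerol 53.832 mL; ferric chloride 45.287 mL; ferric citrate 52.992 mg; trehalose 68.448 g; arabinose 14.591 g

Scale factor relative to 1 L: 1.84.
glycerol: C1V1 = C2V2 → 1.22% ÷ 41.7% × 1840 mL = 53.832 mL
ferric chloride: dilute stock: 0.603 mM × 1840 mL ÷ 24.5 mM = 45.287 mL
ferric citrate: 28.8 mg/L × 1.84 L = 52.992 mg
trehalose: 3.72 g per 100 mL × 1840 mL ÷ 100 = 68.448 g
arabinose: 0.793% w/v = 7.93 g/L → 7.93 × 1.84 L = 14.591 g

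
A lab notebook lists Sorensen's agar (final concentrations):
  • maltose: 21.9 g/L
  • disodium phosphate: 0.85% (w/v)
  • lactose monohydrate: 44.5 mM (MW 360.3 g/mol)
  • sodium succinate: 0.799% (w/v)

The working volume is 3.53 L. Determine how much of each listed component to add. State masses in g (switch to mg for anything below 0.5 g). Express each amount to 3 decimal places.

Working volume: 3.53 L.
maltose: 21.9 g/L × 3.53 L = 77.307 g
disodium phosphate: 0.85% w/v = 8.5 g/L → 8.5 × 3.53 L = 30.005 g
lactose monohydrate: 44.5 mmol/L × 360.3 g/mol × 3.53 L ÷ 1000 = 56.598 g
sodium succinate: 0.799 g per 100 mL × 3530 mL ÷ 100 = 28.205 g

maltose 77.307 g; disodium phosphate 30.005 g; lactose monohydrate 56.598 g; sodium succinate 28.205 g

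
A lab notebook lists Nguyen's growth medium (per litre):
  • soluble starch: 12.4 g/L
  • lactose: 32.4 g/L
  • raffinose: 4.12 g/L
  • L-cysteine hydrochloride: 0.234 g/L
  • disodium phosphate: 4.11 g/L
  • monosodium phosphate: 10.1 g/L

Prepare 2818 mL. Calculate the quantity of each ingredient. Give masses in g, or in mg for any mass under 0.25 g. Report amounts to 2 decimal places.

Target volume = 2818 mL = 2.818 L.
soluble starch: 12.4 g/L × 2.818 L = 34.94 g
lactose: 32.4 g/L × 2.818 L = 91.30 g
raffinose: 4.12 g/L × 2.818 L = 11.61 g
L-cysteine hydrochloride: 0.234 g/L × 2.818 L = 0.66 g
disodium phosphate: 4.11 g/L × 2.818 L = 11.58 g
monosodium phosphate: 10.1 g/L × 2.818 L = 28.46 g

soluble starch 34.94 g; lactose 91.30 g; raffinose 11.61 g; L-cysteine hydrochloride 0.66 g; disodium phosphate 11.58 g; monosodium phosphate 28.46 g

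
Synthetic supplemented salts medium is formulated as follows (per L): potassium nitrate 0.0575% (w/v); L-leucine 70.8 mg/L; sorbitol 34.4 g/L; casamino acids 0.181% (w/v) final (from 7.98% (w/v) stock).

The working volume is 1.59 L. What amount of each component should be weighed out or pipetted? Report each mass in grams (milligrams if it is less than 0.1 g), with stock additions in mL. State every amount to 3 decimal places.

Scale factor relative to 1 L: 1.59.
potassium nitrate: 0.0575% w/v = 0.575 g/L → 0.575 × 1.59 L = 0.914 g
L-leucine: 70.8 mg/L × 1.59 L = 112.572 mg = 0.113 g
sorbitol: 34.4 g/L × 1.59 L = 54.696 g
casamino acids: dilute stock: 0.181% ÷ 7.98% × 1590 mL = 36.064 mL

potassium nitrate 0.914 g; L-leucine 0.113 g; sorbitol 54.696 g; casamino acids 36.064 mL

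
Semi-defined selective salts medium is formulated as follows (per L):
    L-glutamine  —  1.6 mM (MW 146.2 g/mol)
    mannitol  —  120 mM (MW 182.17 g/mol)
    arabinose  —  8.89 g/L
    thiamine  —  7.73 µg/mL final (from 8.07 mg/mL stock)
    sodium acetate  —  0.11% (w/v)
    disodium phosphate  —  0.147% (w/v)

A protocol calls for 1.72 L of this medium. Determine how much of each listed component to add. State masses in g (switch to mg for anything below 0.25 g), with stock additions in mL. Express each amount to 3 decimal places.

L-glutamine 0.402 g; mannitol 37.600 g; arabinose 15.291 g; thiamine 1.648 mL; sodium acetate 1.892 g; disodium phosphate 2.528 g

Working volume: 1.72 L.
L-glutamine: 1.6 mmol/L × 146.2 g/mol × 1.72 L ÷ 1000 = 0.402 g
mannitol: 120 mmol/L × 182.17 g/mol × 1.72 L ÷ 1000 = 37.600 g
arabinose: 8.89 g/L × 1.72 L = 15.291 g
thiamine: V = C2·V2/C1 = 7.73 µg/mL × 1720 mL ÷ 8070 µg/mL = 1.648 mL
sodium acetate: 0.11 g per 100 mL × 1720 mL ÷ 100 = 1.892 g
disodium phosphate: 0.147 g per 100 mL × 1720 mL ÷ 100 = 2.528 g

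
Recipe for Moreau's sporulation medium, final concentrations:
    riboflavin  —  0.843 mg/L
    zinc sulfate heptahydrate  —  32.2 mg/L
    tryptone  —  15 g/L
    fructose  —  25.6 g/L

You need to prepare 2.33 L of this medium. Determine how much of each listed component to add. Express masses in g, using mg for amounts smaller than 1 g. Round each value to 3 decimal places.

Scale factor relative to 1 L: 2.33.
riboflavin: 0.843 mg/L × 2.33 L = 1.964 mg
zinc sulfate heptahydrate: 32.2 mg/L × 2.33 L = 75.026 mg
tryptone: 15 g/L × 2.33 L = 34.950 g
fructose: 25.6 g/L × 2.33 L = 59.648 g

riboflavin 1.964 mg; zinc sulfate heptahydrate 75.026 mg; tryptone 34.950 g; fructose 59.648 g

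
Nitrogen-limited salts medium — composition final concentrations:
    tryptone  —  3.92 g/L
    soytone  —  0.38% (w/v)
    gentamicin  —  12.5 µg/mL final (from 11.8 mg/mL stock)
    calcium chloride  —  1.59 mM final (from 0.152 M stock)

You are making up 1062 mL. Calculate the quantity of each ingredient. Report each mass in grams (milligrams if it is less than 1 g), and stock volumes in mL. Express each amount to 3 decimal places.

tryptone 4.163 g; soytone 4.036 g; gentamicin 1.125 mL; calcium chloride 11.109 mL

Target volume = 1062 mL = 1.062 L.
tryptone: 3.92 g/L × 1.062 L = 4.163 g
soytone: 0.38 g per 100 mL × 1062 mL ÷ 100 = 4.036 g
gentamicin: dilute stock: 12.5 µg/mL × 1062 mL ÷ 11800 µg/mL = 1.125 mL
calcium chloride: C1V1 = C2V2 → 1.59 mM × 1062 mL ÷ 152 mM = 11.109 mL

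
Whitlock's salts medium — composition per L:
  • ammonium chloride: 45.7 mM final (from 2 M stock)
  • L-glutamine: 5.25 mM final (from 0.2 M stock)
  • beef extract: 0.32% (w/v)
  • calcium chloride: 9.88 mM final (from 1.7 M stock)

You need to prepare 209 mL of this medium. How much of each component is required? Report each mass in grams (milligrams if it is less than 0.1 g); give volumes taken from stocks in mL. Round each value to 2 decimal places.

Target volume = 209 mL = 0.209 L.
ammonium chloride: dilute stock: 45.7 mM × 209 mL ÷ 2000 mM = 4.78 mL
L-glutamine: V = C2·V2/C1 = 5.25 mM × 209 mL ÷ 200 mM = 5.49 mL
beef extract: 0.32 g per 100 mL × 209 mL ÷ 100 = 0.67 g
calcium chloride: dilute stock: 9.88 mM × 209 mL ÷ 1700 mM = 1.21 mL

ammonium chloride 4.78 mL; L-glutamine 5.49 mL; beef extract 0.67 g; calcium chloride 1.21 mL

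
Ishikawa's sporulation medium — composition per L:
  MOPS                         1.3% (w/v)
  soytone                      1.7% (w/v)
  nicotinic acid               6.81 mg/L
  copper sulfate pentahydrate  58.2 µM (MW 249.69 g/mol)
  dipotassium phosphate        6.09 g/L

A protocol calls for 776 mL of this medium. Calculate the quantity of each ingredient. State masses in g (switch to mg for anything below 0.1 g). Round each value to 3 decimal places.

Scale factor relative to 1 L: 0.776.
MOPS: 1.3% w/v = 13 g/L → 13 × 0.776 L = 10.088 g
soytone: 1.7 g per 100 mL × 776 mL ÷ 100 = 13.192 g
nicotinic acid: 6.81 mg/L × 0.776 L = 5.285 mg
copper sulfate pentahydrate: 58.2 µmol/L × 249.69 g/mol × 0.776 L ÷ 1000 = 11.277 mg
dipotassium phosphate: 6.09 g/L × 0.776 L = 4.726 g

MOPS 10.088 g; soytone 13.192 g; nicotinic acid 5.285 mg; copper sulfate pentahydrate 11.277 mg; dipotassium phosphate 4.726 g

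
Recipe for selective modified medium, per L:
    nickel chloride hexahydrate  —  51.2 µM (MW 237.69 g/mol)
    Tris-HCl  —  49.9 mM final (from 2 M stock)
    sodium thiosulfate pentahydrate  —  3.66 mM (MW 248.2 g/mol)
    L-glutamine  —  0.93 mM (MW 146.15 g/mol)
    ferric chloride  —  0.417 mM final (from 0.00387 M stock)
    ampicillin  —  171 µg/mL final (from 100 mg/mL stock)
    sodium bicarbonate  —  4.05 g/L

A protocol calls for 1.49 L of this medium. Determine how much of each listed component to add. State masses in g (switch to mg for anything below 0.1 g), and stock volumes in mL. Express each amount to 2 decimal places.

nickel chloride hexahydrate 18.13 mg; Tris-HCl 37.18 mL; sodium thiosulfate pentahydrate 1.35 g; L-glutamine 0.20 g; ferric chloride 160.55 mL; ampicillin 2.55 mL; sodium bicarbonate 6.03 g

Scale factor relative to 1 L: 1.49.
nickel chloride hexahydrate: 51.2 µmol/L × 237.69 g/mol × 1.49 L ÷ 1000 = 18.13 mg
Tris-HCl: dilute stock: 49.9 mM × 1490 mL ÷ 2000 mM = 37.18 mL
sodium thiosulfate pentahydrate: 3.66 mmol/L × 248.2 g/mol × 1.49 L ÷ 1000 = 1.35 g
L-glutamine: 0.93 mmol/L × 146.15 g/mol × 1.49 L ÷ 1000 = 0.20 g
ferric chloride: C1V1 = C2V2 → 0.417 mM × 1490 mL ÷ 3.87 mM = 160.55 mL
ampicillin: dilute stock: 171 µg/mL × 1490 mL ÷ 100000 µg/mL = 2.55 mL
sodium bicarbonate: 4.05 g/L × 1.49 L = 6.03 g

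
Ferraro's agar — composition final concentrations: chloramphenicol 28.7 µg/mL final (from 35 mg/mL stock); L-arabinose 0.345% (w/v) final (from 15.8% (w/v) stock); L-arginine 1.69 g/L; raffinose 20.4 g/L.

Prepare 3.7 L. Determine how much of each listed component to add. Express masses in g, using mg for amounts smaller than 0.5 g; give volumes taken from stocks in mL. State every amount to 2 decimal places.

chloramphenicol 3.03 mL; L-arabinose 80.79 mL; L-arginine 6.25 g; raffinose 75.48 g

Scale factor relative to 1 L: 3.7.
chloramphenicol: V = C2·V2/C1 = 28.7 µg/mL × 3700 mL ÷ 35000 µg/mL = 3.03 mL
L-arabinose: dilute stock: 0.345% ÷ 15.8% × 3700 mL = 80.79 mL
L-arginine: 1.69 g/L × 3.7 L = 6.25 g
raffinose: 20.4 g/L × 3.7 L = 75.48 g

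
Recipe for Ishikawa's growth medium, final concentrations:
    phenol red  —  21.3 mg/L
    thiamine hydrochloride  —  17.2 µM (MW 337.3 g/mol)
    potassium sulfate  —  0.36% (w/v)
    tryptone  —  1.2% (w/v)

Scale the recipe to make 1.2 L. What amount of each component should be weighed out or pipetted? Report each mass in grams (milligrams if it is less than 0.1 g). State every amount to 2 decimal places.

Working volume: 1.2 L.
phenol red: 21.3 mg/L × 1.2 L = 25.56 mg
thiamine hydrochloride: 17.2 µmol/L × 337.3 g/mol × 1.2 L ÷ 1000 = 6.96 mg
potassium sulfate: 0.36% w/v = 3.6 g/L → 3.6 × 1.2 L = 4.32 g
tryptone: 1.2 g per 100 mL × 1200 mL ÷ 100 = 14.40 g

phenol red 25.56 mg; thiamine hydrochloride 6.96 mg; potassium sulfate 4.32 g; tryptone 14.40 g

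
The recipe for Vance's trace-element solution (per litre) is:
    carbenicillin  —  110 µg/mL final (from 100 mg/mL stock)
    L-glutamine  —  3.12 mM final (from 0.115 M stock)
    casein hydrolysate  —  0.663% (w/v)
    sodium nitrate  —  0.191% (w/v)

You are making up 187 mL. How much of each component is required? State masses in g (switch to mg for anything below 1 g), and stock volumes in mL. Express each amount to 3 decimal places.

Scale factor relative to 1 L: 0.187.
carbenicillin: dilute stock: 110 µg/mL × 187 mL ÷ 100000 µg/mL = 0.206 mL
L-glutamine: V = C2·V2/C1 = 3.12 mM × 187 mL ÷ 115 mM = 5.073 mL
casein hydrolysate: 0.663 g per 100 mL × 187 mL ÷ 100 = 1.240 g
sodium nitrate: 0.191% w/v = 1.91 g/L → 1.91 × 0.187 L = 0.35717 g = 357.170 mg

carbenicillin 0.206 mL; L-glutamine 5.073 mL; casein hydrolysate 1.240 g; sodium nitrate 357.170 mg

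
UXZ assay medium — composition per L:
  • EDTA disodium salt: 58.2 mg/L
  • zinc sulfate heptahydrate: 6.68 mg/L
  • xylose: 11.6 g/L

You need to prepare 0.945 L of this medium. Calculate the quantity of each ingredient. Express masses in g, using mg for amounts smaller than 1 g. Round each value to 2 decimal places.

EDTA disodium salt 55.00 mg; zinc sulfate heptahydrate 6.31 mg; xylose 10.96 g

Working volume: 0.945 L.
EDTA disodium salt: 58.2 mg/L × 0.945 L = 55.00 mg
zinc sulfate heptahydrate: 6.68 mg/L × 0.945 L = 6.31 mg
xylose: 11.6 g/L × 0.945 L = 10.96 g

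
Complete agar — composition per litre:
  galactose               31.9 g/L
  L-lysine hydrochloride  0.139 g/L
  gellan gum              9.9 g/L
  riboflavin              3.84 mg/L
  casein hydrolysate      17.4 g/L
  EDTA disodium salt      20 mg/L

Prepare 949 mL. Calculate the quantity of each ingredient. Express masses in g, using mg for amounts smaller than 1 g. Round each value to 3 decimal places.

galactose 30.273 g; L-lysine hydrochloride 131.911 mg; gellan gum 9.395 g; riboflavin 3.644 mg; casein hydrolysate 16.513 g; EDTA disodium salt 18.980 mg

Scale factor relative to 1 L: 0.949.
galactose: 31.9 g/L × 0.949 L = 30.273 g
L-lysine hydrochloride: 0.139 g/L × 0.949 L = 0.131911 g = 131.911 mg
gellan gum: 9.9 g/L × 0.949 L = 9.395 g
riboflavin: 3.84 mg/L × 0.949 L = 3.644 mg
casein hydrolysate: 17.4 g/L × 0.949 L = 16.513 g
EDTA disodium salt: 20 mg/L × 0.949 L = 18.980 mg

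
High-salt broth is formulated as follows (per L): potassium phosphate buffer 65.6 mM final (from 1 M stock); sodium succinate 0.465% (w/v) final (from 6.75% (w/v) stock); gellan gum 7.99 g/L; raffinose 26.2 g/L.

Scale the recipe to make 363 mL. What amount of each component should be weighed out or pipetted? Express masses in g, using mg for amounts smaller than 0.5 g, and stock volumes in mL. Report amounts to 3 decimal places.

potassium phosphate buffer 23.813 mL; sodium succinate 25.007 mL; gellan gum 2.900 g; raffinose 9.511 g

Target volume = 363 mL = 0.363 L.
potassium phosphate buffer: C1V1 = C2V2 → 65.6 mM × 363 mL ÷ 1000 mM = 23.813 mL
sodium succinate: C1V1 = C2V2 → 0.465% ÷ 6.75% × 363 mL = 25.007 mL
gellan gum: 7.99 g/L × 0.363 L = 2.900 g
raffinose: 26.2 g/L × 0.363 L = 9.511 g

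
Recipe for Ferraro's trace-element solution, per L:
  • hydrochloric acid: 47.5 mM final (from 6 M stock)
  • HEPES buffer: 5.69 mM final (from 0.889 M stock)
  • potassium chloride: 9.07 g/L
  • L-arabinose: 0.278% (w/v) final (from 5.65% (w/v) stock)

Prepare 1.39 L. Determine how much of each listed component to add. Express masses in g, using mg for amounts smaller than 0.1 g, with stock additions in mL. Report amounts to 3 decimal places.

Working volume: 1.39 L.
hydrochloric acid: C1V1 = C2V2 → 47.5 mM × 1390 mL ÷ 6000 mM = 11.004 mL
HEPES buffer: C1V1 = C2V2 → 5.69 mM × 1390 mL ÷ 889 mM = 8.897 mL
potassium chloride: 9.07 g/L × 1.39 L = 12.607 g
L-arabinose: C1V1 = C2V2 → 0.278% ÷ 5.65% × 1390 mL = 68.393 mL

hydrochloric acid 11.004 mL; HEPES buffer 8.897 mL; potassium chloride 12.607 g; L-arabinose 68.393 mL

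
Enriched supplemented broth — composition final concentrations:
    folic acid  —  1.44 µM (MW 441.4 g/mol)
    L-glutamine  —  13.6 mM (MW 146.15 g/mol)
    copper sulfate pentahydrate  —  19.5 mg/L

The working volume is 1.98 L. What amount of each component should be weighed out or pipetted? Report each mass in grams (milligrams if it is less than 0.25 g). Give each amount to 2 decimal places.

Scale factor relative to 1 L: 1.98.
folic acid: 1.44 µmol/L × 441.4 g/mol × 1.98 L ÷ 1000 = 1.26 mg
L-glutamine: 13.6 mmol/L × 146.15 g/mol × 1.98 L ÷ 1000 = 3.94 g
copper sulfate pentahydrate: 19.5 mg/L × 1.98 L = 38.61 mg

folic acid 1.26 mg; L-glutamine 3.94 g; copper sulfate pentahydrate 38.61 mg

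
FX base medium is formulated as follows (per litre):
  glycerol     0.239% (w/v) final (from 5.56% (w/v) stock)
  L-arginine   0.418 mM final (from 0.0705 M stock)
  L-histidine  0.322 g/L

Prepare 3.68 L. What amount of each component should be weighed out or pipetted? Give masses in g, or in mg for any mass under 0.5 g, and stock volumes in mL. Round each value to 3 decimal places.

Scale factor relative to 1 L: 3.68.
glycerol: dilute stock: 0.239% ÷ 5.56% × 3680 mL = 158.187 mL
L-arginine: dilute stock: 0.418 mM × 3680 mL ÷ 70.5 mM = 21.819 mL
L-histidine: 0.322 g/L × 3.68 L = 1.185 g

glycerol 158.187 mL; L-arginine 21.819 mL; L-histidine 1.185 g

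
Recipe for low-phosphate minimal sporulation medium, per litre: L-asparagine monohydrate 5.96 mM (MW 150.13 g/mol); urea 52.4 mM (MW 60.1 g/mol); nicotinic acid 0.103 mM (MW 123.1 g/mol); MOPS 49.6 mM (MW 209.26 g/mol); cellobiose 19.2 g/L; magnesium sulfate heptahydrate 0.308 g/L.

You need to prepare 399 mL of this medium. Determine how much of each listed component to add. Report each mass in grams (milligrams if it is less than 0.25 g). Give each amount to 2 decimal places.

Working volume: 399 mL = 0.399 L.
L-asparagine monohydrate: 5.96 mmol/L × 150.13 g/mol × 0.399 L ÷ 1000 = 0.36 g
urea: 52.4 mmol/L × 60.1 g/mol × 0.399 L ÷ 1000 = 1.26 g
nicotinic acid: 0.103 mmol/L × 123.1 mg/mmol × 0.399 L = 5.06 mg
MOPS: 49.6 mmol/L × 209.26 g/mol × 0.399 L ÷ 1000 = 4.14 g
cellobiose: 19.2 g/L × 0.399 L = 7.66 g
magnesium sulfate heptahydrate: 0.308 g/L × 0.399 L = 0.122892 g = 122.89 mg

L-asparagine monohydrate 0.36 g; urea 1.26 g; nicotinic acid 5.06 mg; MOPS 4.14 g; cellobiose 7.66 g; magnesium sulfate heptahydrate 122.89 mg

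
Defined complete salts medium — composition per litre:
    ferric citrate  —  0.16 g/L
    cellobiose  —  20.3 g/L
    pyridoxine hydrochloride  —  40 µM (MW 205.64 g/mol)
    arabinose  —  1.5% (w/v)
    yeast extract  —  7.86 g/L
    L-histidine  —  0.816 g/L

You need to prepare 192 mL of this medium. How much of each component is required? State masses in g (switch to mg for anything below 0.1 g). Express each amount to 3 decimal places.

ferric citrate 30.720 mg; cellobiose 3.898 g; pyridoxine hydrochloride 1.579 mg; arabinose 2.880 g; yeast extract 1.509 g; L-histidine 0.157 g

Working volume: 192 mL = 0.192 L.
ferric citrate: 0.16 g/L × 0.192 L = 0.03072 g = 30.720 mg
cellobiose: 20.3 g/L × 0.192 L = 3.898 g
pyridoxine hydrochloride: 40 µmol/L × 205.64 g/mol × 0.192 L ÷ 1000 = 1.579 mg
arabinose: 1.5% w/v = 15 g/L → 15 × 0.192 L = 2.880 g
yeast extract: 7.86 g/L × 0.192 L = 1.509 g
L-histidine: 0.816 g/L × 0.192 L = 0.157 g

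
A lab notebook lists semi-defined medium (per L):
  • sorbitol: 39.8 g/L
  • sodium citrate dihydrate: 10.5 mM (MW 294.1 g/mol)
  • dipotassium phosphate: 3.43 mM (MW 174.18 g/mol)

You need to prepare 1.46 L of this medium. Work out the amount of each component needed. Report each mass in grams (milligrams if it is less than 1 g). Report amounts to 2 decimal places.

Scale factor relative to 1 L: 1.46.
sorbitol: 39.8 g/L × 1.46 L = 58.11 g
sodium citrate dihydrate: 10.5 mmol/L × 294.1 g/mol × 1.46 L ÷ 1000 = 4.51 g
dipotassium phosphate: 3.43 mmol/L × 174.18 mg/mmol × 1.46 L = 872.26 mg

sorbitol 58.11 g; sodium citrate dihydrate 4.51 g; dipotassium phosphate 872.26 mg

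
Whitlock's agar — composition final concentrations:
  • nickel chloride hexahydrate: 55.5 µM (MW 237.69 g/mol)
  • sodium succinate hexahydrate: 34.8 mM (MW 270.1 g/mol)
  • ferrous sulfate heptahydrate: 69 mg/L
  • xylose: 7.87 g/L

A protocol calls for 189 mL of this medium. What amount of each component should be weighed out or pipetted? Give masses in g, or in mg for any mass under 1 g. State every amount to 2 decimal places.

nickel chloride hexahydrate 2.49 mg; sodium succinate hexahydrate 1.78 g; ferrous sulfate heptahydrate 13.04 mg; xylose 1.49 g

Working volume: 189 mL = 0.189 L.
nickel chloride hexahydrate: 55.5 µmol/L × 237.69 g/mol × 0.189 L ÷ 1000 = 2.49 mg
sodium succinate hexahydrate: 34.8 mmol/L × 270.1 g/mol × 0.189 L ÷ 1000 = 1.78 g
ferrous sulfate heptahydrate: 69 mg/L × 0.189 L = 13.04 mg
xylose: 7.87 g/L × 0.189 L = 1.49 g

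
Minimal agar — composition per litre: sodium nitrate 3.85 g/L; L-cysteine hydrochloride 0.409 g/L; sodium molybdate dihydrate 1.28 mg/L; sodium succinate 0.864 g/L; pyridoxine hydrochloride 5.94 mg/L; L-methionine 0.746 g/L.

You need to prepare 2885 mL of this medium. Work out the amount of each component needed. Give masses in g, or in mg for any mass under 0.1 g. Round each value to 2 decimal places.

Scale factor relative to 1 L: 2.885.
sodium nitrate: 3.85 g/L × 2.885 L = 11.11 g
L-cysteine hydrochloride: 0.409 g/L × 2.885 L = 1.18 g
sodium molybdate dihydrate: 1.28 mg/L × 2.885 L = 3.69 mg
sodium succinate: 0.864 g/L × 2.885 L = 2.49 g
pyridoxine hydrochloride: 5.94 mg/L × 2.885 L = 17.14 mg
L-methionine: 0.746 g/L × 2.885 L = 2.15 g

sodium nitrate 11.11 g; L-cysteine hydrochloride 1.18 g; sodium molybdate dihydrate 3.69 mg; sodium succinate 2.49 g; pyridoxine hydrochloride 17.14 mg; L-methionine 2.15 g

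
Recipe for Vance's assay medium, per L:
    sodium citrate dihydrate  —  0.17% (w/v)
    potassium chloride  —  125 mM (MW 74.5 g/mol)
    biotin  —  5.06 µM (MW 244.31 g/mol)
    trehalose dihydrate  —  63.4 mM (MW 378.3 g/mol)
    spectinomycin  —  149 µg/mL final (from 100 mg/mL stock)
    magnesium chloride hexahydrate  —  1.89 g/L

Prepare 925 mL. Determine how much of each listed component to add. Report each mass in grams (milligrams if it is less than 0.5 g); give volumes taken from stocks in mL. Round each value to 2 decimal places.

Target volume = 925 mL = 0.925 L.
sodium citrate dihydrate: 0.17% w/v = 1.7 g/L → 1.7 × 0.925 L = 1.57 g
potassium chloride: 125 mmol/L × 74.5 g/mol × 0.925 L ÷ 1000 = 8.61 g
biotin: 5.06 µmol/L × 244.31 g/mol × 0.925 L ÷ 1000 = 1.14 mg
trehalose dihydrate: 63.4 mmol/L × 378.3 g/mol × 0.925 L ÷ 1000 = 22.19 g
spectinomycin: C1V1 = C2V2 → 149 µg/mL × 925 mL ÷ 100000 µg/mL = 1.38 mL
magnesium chloride hexahydrate: 1.89 g/L × 0.925 L = 1.75 g

sodium citrate dihydrate 1.57 g; potassium chloride 8.61 g; biotin 1.14 mg; trehalose dihydrate 22.19 g; spectinomycin 1.38 mL; magnesium chloride hexahydrate 1.75 g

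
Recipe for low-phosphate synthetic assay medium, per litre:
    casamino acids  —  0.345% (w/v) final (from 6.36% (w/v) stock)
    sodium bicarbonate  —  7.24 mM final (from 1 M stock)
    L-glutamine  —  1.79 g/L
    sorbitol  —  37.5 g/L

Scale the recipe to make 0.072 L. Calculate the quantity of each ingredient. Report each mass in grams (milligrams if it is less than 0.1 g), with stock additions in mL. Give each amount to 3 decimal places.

Scale factor relative to 1 L: 0.072.
casamino acids: C1V1 = C2V2 → 0.345% ÷ 6.36% × 72 mL = 3.906 mL
sodium bicarbonate: dilute stock: 7.24 mM × 72 mL ÷ 1000 mM = 0.521 mL
L-glutamine: 1.79 g/L × 0.072 L = 0.129 g
sorbitol: 37.5 g/L × 0.072 L = 2.700 g

casamino acids 3.906 mL; sodium bicarbonate 0.521 mL; L-glutamine 0.129 g; sorbitol 2.700 g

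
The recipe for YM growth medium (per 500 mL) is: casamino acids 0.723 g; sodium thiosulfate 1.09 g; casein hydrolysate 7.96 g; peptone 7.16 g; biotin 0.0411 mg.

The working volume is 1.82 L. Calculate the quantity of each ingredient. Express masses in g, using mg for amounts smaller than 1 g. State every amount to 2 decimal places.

casamino acids 2.63 g; sodium thiosulfate 3.97 g; casein hydrolysate 28.97 g; peptone 26.06 g; biotin 0.15 mg

Ratio of target to recipe volume: 1820 / 500 = 3.64.
casamino acids: 0.723 g × (1820 mL / 500 mL) = 2.63 g
sodium thiosulfate: 1.09 g × (1820 mL / 500 mL) = 3.97 g
casein hydrolysate: 7.96 g × (1820 mL / 500 mL) = 28.97 g
peptone: 7.16 g × (1820 mL / 500 mL) = 26.06 g
biotin: 0.0411 mg × (1820 mL / 500 mL) = 0.15 mg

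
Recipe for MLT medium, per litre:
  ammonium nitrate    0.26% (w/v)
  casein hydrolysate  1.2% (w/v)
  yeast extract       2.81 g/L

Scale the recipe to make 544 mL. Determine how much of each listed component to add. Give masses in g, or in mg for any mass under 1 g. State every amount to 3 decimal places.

ammonium nitrate 1.414 g; casein hydrolysate 6.528 g; yeast extract 1.529 g

Scale factor relative to 1 L: 0.544.
ammonium nitrate: 0.26% w/v = 2.6 g/L → 2.6 × 0.544 L = 1.414 g
casein hydrolysate: 1.2% w/v = 12 g/L → 12 × 0.544 L = 6.528 g
yeast extract: 2.81 g/L × 0.544 L = 1.529 g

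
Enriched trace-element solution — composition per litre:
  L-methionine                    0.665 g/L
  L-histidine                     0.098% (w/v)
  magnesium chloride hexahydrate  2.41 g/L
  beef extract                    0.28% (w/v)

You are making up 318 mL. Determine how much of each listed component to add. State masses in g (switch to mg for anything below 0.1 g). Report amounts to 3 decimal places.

L-methionine 0.211 g; L-histidine 0.312 g; magnesium chloride hexahydrate 0.766 g; beef extract 0.890 g

Scale factor relative to 1 L: 0.318.
L-methionine: 0.665 g/L × 0.318 L = 0.211 g
L-histidine: 0.098% w/v = 0.98 g/L → 0.98 × 0.318 L = 0.312 g
magnesium chloride hexahydrate: 2.41 g/L × 0.318 L = 0.766 g
beef extract: 0.28% w/v = 2.8 g/L → 2.8 × 0.318 L = 0.890 g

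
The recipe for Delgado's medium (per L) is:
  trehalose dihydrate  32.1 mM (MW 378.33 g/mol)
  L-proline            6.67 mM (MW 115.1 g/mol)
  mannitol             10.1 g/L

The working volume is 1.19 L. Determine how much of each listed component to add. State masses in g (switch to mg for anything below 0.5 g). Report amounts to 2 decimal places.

Working volume: 1.19 L.
trehalose dihydrate: 32.1 mmol/L × 378.33 g/mol × 1.19 L ÷ 1000 = 14.45 g
L-proline: 6.67 mmol/L × 115.1 g/mol × 1.19 L ÷ 1000 = 0.91 g
mannitol: 10.1 g/L × 1.19 L = 12.02 g

trehalose dihydrate 14.45 g; L-proline 0.91 g; mannitol 12.02 g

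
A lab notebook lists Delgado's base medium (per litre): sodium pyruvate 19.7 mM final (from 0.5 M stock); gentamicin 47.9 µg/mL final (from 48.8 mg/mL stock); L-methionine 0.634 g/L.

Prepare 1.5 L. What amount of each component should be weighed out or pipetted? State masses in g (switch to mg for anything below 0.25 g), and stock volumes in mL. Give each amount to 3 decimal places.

sodium pyruvate 59.100 mL; gentamicin 1.472 mL; L-methionine 0.951 g

Scale factor relative to 1 L: 1.5.
sodium pyruvate: dilute stock: 19.7 mM × 1500 mL ÷ 500 mM = 59.100 mL
gentamicin: V = C2·V2/C1 = 47.9 µg/mL × 1500 mL ÷ 48800 µg/mL = 1.472 mL
L-methionine: 0.634 g/L × 1.5 L = 0.951 g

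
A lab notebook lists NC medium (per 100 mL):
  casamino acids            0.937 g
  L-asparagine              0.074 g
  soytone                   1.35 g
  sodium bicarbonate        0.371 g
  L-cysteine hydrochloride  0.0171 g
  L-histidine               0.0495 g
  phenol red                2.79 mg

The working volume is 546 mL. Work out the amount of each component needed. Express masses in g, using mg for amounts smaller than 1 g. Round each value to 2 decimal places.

Scale factor = 546 mL / 100 mL = 5.46.
casamino acids: 0.937 g × (546 mL / 100 mL) = 5.12 g
L-asparagine: 0.074 g × (546 mL / 100 mL) = 0.40404 g = 404.04 mg
soytone: 1.35 g × (546 mL / 100 mL) = 7.37 g
sodium bicarbonate: 0.371 g × (546 mL / 100 mL) = 2.03 g
L-cysteine hydrochloride: 0.0171 g × (546 mL / 100 mL) = 0.093366 g = 93.37 mg
L-histidine: 0.0495 g × (546 mL / 100 mL) = 0.27027 g = 270.27 mg
phenol red: 2.79 mg × (546 mL / 100 mL) = 15.23 mg

casamino acids 5.12 g; L-asparagine 404.04 mg; soytone 7.37 g; sodium bicarbonate 2.03 g; L-cysteine hydrochloride 93.37 mg; L-histidine 270.27 mg; phenol red 15.23 mg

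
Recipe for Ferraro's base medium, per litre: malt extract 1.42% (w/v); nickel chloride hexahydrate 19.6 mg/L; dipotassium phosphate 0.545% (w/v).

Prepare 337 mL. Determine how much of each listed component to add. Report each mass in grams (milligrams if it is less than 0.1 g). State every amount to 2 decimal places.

Target volume = 337 mL = 0.337 L.
malt extract: 1.42% w/v = 14.2 g/L → 14.2 × 0.337 L = 4.79 g
nickel chloride hexahydrate: 19.6 mg/L × 0.337 L = 6.61 mg
dipotassium phosphate: 0.545% w/v = 5.45 g/L → 5.45 × 0.337 L = 1.84 g

malt extract 4.79 g; nickel chloride hexahydrate 6.61 mg; dipotassium phosphate 1.84 g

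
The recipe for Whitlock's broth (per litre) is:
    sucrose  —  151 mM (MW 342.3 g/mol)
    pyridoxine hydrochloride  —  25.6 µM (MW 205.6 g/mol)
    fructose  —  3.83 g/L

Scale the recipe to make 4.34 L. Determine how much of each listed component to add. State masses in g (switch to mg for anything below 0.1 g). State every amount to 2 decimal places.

Scale factor relative to 1 L: 4.34.
sucrose: 151 mmol/L × 342.3 g/mol × 4.34 L ÷ 1000 = 224.32 g
pyridoxine hydrochloride: 25.6 µmol/L × 205.6 g/mol × 4.34 L ÷ 1000 = 22.84 mg
fructose: 3.83 g/L × 4.34 L = 16.62 g

sucrose 224.32 g; pyridoxine hydrochloride 22.84 mg; fructose 16.62 g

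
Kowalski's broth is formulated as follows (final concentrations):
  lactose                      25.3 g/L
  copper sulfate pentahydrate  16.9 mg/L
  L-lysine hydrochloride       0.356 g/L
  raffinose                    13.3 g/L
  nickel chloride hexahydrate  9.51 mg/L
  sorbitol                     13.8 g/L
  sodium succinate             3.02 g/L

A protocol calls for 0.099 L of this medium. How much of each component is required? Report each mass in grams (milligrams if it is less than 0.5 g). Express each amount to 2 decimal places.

lactose 2.50 g; copper sulfate pentahydrate 1.67 mg; L-lysine hydrochloride 35.24 mg; raffinose 1.32 g; nickel chloride hexahydrate 0.94 mg; sorbitol 1.37 g; sodium succinate 298.98 mg

Working volume: 0.099 L.
lactose: 25.3 g/L × 0.099 L = 2.50 g
copper sulfate pentahydrate: 16.9 mg/L × 0.099 L = 1.67 mg
L-lysine hydrochloride: 0.356 g/L × 0.099 L = 0.035244 g = 35.24 mg
raffinose: 13.3 g/L × 0.099 L = 1.32 g
nickel chloride hexahydrate: 9.51 mg/L × 0.099 L = 0.94 mg
sorbitol: 13.8 g/L × 0.099 L = 1.37 g
sodium succinate: 3.02 g/L × 0.099 L = 0.29898 g = 298.98 mg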